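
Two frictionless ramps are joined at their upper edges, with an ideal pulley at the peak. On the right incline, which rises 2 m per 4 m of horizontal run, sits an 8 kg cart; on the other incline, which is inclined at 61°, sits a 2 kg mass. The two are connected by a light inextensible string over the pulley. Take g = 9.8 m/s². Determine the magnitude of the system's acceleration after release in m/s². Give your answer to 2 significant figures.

Resolve each weight along its own incline: the 8 kg mass has component 8 × 9.8 × sin 26.57° = 35.062 N down its slope, and the 2 kg mass has 2 × 9.8 × sin 61° = 17.143 N down its slope.
The 8 kg side's 35.062 N exceeds the other side's 17.143 N, so that mass slides down and the 2 kg mass slides up. Taking that direction as positive, Newton's second law for the whole system gives 35.062 − 17.143 = (8 + 2) a, so a = 17.919 / 10 = 1.7919 m/s².

1.8 m/s²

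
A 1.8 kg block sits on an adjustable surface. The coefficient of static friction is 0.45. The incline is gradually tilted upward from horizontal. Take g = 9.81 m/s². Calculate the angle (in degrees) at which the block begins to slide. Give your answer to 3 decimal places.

At the threshold of sliding, static friction is at its maximum μ_s N and exactly balances the weight component along the incline: mg sin θ = μ_s mg cos θ.
Hence tan θ = μ_s = 0.45, so θ = arctan(0.45) = 24.2277°.

24.228°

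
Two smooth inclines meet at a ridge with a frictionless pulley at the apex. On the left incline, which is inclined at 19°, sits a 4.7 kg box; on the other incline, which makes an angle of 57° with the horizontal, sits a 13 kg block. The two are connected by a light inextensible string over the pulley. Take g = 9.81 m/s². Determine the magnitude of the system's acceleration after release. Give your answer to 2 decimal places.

Resolve each weight along its own incline: the 4.7 kg mass has component 4.7 × 9.81 × sin 19° = 15.011 N down its slope, and the 13 kg mass has 13 × 9.81 × sin 57° = 106.956 N down its slope.
The 13 kg side's 106.956 N exceeds the other side's 15.011 N, so that mass slides down and the 4.7 kg mass slides up. Taking that direction as positive, Newton's second law for the whole system gives 106.956 − 15.011 = (4.7 + 13) a, so a = 91.945 / 17.7 = 5.1946 m/s².

5.19 m/s²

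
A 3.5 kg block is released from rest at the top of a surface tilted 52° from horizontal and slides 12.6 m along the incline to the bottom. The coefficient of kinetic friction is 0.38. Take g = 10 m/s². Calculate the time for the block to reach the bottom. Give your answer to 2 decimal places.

2.13 s

The weight component along the incline is mg sin 52° = 27.580 N and the normal force is N = mg cos 52° = 21.548 N.
Friction up the slope is f = μN = 0.38 × 21.548 = 8.188 N, so the net downslope force is 27.580 − 8.188 = 19.392 N and a = 19.392 / 3.5 = 5.5406 m/s².
Starting from rest, L = ½at², so t = √(2L/a) = √(2 × 12.6 / 5.5406) = 2.1327 s.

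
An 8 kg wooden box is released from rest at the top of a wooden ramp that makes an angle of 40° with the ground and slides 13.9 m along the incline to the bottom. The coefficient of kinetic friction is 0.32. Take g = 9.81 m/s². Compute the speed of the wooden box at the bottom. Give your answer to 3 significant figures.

10.4 m/s

The weight component along the incline is mg sin 40° = 50.446 N and the normal force is N = mg cos 40° = 60.119 N.
Friction up the slope is f = μN = 0.32 × 60.119 = 19.238 N, so the net downslope force is 50.446 − 19.238 = 31.208 N and a = 31.208 / 8 = 3.9010 m/s².
Starting from rest over a distance of 13.9 m, v² = 2aL = 2 × 3.9010 × 13.9 = 108.4478, so v = 10.4138 m/s.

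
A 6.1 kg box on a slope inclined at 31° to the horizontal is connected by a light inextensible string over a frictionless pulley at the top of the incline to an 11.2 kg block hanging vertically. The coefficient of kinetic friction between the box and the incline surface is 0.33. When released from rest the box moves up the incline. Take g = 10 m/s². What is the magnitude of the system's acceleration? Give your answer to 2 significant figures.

3.7 m/s²

For the box on the incline: the weight component along the slope is m₁g sin 31° = 6.1 × 10 × 0.5150 = 31.415 N and the normal force is N = m₁g cos 31° = 52.287 N.
Kinetic friction opposes the box's motion up the incline: f = μN = 0.33 × 52.287 = 17.255 N acting down the slope.
Newton's second law for the box (up-slope positive): T − 31.415 − 17.255 = 6.1 a. For the hanging block (downward positive): 11.2 × 10 − T = 11.2 a.
Adding the two equations eliminates T: 63.330 = 17.3 a, so a = 3.6607 m/s².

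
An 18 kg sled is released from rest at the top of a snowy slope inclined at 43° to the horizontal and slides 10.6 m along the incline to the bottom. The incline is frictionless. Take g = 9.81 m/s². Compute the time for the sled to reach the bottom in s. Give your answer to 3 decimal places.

The weight component along the incline is mg sin 43° = 120.427 N and the normal force is N = mg cos 43° = 129.142 N.
With no friction, a = g sin 43° = 6.6904 m/s².
Starting from rest, L = ½at², so t = √(2L/a) = √(2 × 10.6 / 6.6904) = 1.7801 s.

1.780 s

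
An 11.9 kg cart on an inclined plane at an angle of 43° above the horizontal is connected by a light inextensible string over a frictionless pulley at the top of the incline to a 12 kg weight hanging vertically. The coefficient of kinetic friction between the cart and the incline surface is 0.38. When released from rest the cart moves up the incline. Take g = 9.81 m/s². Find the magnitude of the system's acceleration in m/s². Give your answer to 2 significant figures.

0.24 m/s²

For the cart on the incline: the weight component along the slope is m₁g sin 43° = 11.9 × 9.81 × 0.6820 = 79.616 N and the normal force is N = m₁g cos 43° = 85.377 N.
Kinetic friction opposes the cart's motion up the incline: f = μN = 0.38 × 85.377 = 32.443 N acting down the slope.
Newton's second law for the cart (up-slope positive): T − 79.616 − 32.443 = 11.9 a. For the hanging weight (downward positive): 12 × 9.81 − T = 12 a.
Adding the two equations eliminates T: 5.661 = 23.9 a, so a = 0.2369 m/s².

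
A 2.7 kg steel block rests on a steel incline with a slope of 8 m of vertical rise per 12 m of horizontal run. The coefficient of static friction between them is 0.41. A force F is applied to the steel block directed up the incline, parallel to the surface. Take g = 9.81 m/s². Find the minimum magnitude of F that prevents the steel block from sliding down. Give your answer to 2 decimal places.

5.66 N

The normal force is N = mg cos 33.69° = 22.039 N. With F at its minimum the steel block is on the verge of sliding down, so static friction is at its maximum μ_s N = 0.41 × 22.039 = 9.036 N and acts up the slope.
Equilibrium along the incline: F + μ_s N = mg sin 33.69°, so F = 14.692 − 9.036 = 5.656 N.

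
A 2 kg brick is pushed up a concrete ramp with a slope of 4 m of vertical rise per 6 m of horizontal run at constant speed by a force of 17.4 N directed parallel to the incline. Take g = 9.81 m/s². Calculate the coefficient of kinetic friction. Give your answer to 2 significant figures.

0.40

At constant speed ΣF = 0 along the incline. The applied 17.4 N acts up the slope; the weight component mg sin 33.69° = 10.883 N and kinetic friction μN both act down the slope.
So 17.4 = 10.883 + μ × 16.325, giving μ = (17.4 − 10.883) / 16.325 = 0.3992.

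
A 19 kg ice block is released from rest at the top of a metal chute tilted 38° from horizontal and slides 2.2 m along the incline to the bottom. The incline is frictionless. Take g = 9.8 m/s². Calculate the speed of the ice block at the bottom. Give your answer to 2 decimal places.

5.15 m/s

The weight component along the incline is mg sin 38° = 114.636 N and the normal force is N = mg cos 38° = 146.728 N.
With no friction, a = g sin 38° = 6.0335 m/s².
Starting from rest over a distance of 2.2 m, v² = 2aL = 2 × 6.0335 × 2.2 = 26.5474, so v = 5.1524 m/s.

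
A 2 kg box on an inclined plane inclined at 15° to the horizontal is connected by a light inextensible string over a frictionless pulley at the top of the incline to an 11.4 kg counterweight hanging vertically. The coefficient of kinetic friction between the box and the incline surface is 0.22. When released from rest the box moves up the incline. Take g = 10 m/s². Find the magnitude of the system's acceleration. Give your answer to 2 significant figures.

For the box on the incline: the weight component along the slope is m₁g sin 15° = 2 × 10 × 0.2588 = 5.176 N and the normal force is N = m₁g cos 15° = 19.319 N.
Kinetic friction opposes the box's motion up the incline: f = μN = 0.22 × 19.319 = 4.250 N acting down the slope.
Newton's second law for the box (up-slope positive): T − 5.176 − 4.250 = 2 a. For the hanging counterweight (downward positive): 11.4 × 10 − T = 11.4 a.
Adding the two equations eliminates T: 104.574 = 13.4 a, so a = 7.8040 m/s².

7.8 m/s²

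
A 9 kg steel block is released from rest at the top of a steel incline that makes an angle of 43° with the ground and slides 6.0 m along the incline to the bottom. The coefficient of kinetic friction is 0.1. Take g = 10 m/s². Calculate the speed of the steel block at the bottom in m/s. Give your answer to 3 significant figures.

The weight component along the incline is mg sin 43° = 61.380 N and the normal force is N = mg cos 43° = 65.822 N.
Friction up the slope is f = μN = 0.1 × 65.822 = 6.582 N, so the net downslope force is 61.380 − 6.582 = 54.798 N and a = 54.798 / 9 = 6.0887 m/s².
Starting from rest over a distance of 6.0 m, v² = 2aL = 2 × 6.0887 × 6.0 = 73.0644, so v = 8.5478 m/s.

8.55 m/s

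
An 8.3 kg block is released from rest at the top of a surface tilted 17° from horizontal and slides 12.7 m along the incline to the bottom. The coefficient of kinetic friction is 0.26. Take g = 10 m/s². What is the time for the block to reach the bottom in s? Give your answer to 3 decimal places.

The weight component along the incline is mg sin 17° = 24.267 N and the normal force is N = mg cos 17° = 79.373 N.
Friction up the slope is f = μN = 0.26 × 79.373 = 20.637 N, so the net downslope force is 24.267 − 20.637 = 3.630 N and a = 3.630 / 8.3 = 0.4373 m/s².
Starting from rest, L = ½at², so t = √(2L/a) = √(2 × 12.7 / 0.4373) = 7.6213 s.

7.621 s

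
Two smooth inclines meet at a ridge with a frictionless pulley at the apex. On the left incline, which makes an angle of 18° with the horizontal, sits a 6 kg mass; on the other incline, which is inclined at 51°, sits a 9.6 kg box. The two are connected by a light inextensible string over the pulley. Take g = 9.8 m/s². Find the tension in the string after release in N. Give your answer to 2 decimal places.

39.30 N

Resolve each weight along its own incline: the 6 kg mass has component 6 × 9.8 × sin 18° = 18.170 N down its slope, and the 9.6 kg mass has 9.6 × 9.8 × sin 51° = 73.114 N down its slope.
The 9.6 kg side's 73.114 N exceeds the other side's 18.170 N, so that mass slides down and the 6 kg mass slides up. Taking that direction as positive, Newton's second law for the whole system gives 73.114 − 18.170 = (6 + 9.6) a, so a = 54.944 / 15.6 = 3.5221 m/s².
For the 6 kg mass (up-slope positive): T − 18.170 = 6 × 3.5221, so T = 39.303 N.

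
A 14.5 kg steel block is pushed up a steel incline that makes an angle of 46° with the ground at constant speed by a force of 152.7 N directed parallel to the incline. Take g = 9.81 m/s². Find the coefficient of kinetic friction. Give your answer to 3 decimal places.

At constant speed ΣF = 0 along the incline. The applied 152.7 N acts up the slope; the weight component mg sin 46° = 102.322 N and kinetic friction μN both act down the slope.
So 152.7 = 102.322 + μ × 98.812, giving μ = (152.7 − 102.322) / 98.812 = 0.5098.

0.510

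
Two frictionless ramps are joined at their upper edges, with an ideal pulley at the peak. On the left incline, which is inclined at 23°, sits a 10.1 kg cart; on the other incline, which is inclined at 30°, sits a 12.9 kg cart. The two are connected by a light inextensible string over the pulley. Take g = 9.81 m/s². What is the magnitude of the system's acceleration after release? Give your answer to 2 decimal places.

1.07 m/s²

Resolve each weight along its own incline: the 10.1 kg mass has component 10.1 × 9.81 × sin 23° = 38.714 N down its slope, and the 12.9 kg mass has 12.9 × 9.81 × sin 30° = 63.274 N down its slope.
The 12.9 kg side's 63.274 N exceeds the other side's 38.714 N, so that mass slides down and the 10.1 kg mass slides up. Taking that direction as positive, Newton's second law for the whole system gives 63.274 − 38.714 = (10.1 + 12.9) a, so a = 24.560 / 23 = 1.0678 m/s².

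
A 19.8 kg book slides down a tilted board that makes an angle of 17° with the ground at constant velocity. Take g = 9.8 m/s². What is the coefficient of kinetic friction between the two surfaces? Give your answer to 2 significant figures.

At constant velocity the net force along the incline is zero: mg sin 17° = μ mg cos 17°.
So μ = tan 17° = 0.2924 / 0.9563 = 0.3058.

0.31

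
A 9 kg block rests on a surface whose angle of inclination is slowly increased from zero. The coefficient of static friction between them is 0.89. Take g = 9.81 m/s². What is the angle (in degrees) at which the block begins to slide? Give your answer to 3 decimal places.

At the threshold of sliding, static friction is at its maximum μ_s N and exactly balances the weight component along the incline: mg sin θ = μ_s mg cos θ.
Hence tan θ = μ_s = 0.89, so θ = arctan(0.89) = 41.6691°.

41.669°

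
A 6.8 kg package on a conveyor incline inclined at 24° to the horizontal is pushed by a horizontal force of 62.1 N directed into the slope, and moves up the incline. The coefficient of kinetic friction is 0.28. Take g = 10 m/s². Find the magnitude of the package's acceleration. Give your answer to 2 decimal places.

The horizontal push has components F cos 24° = 62.1 × 0.9135 = 56.728 N up the incline and F sin 24° = 62.1 × 0.4067 = 25.256 N pressing into the surface.
The normal force is therefore N = mg cos 24° + F sin 24° = 62.118 + 25.256 = 87.374 N, and kinetic friction down the slope is μN = 0.28 × 87.374 = 24.465 N.
Along the incline: F cos 24° − mg sin 24° − μN = ma, so 56.728 − 27.656 − 24.465 = 6.8 a, giving a = 0.6775 m/s².

0.68 m/s²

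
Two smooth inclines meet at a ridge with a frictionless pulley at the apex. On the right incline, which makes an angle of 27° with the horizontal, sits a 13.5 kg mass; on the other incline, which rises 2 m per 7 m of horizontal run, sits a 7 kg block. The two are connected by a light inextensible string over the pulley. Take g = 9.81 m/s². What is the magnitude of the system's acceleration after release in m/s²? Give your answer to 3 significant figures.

Resolve each weight along its own incline: the 13.5 kg mass has component 13.5 × 9.81 × sin 27° = 60.124 N down its slope, and the 7 kg mass has 7 × 9.81 × sin 15.95° = 18.865 N down its slope.
The 13.5 kg side's 60.124 N exceeds the other side's 18.865 N, so that mass slides down and the 7 kg mass slides up. Taking that direction as positive, Newton's second law for the whole system gives 60.124 − 18.865 = (13.5 + 7) a, so a = 41.259 / 20.5 = 2.0126 m/s².

2.01 m/s²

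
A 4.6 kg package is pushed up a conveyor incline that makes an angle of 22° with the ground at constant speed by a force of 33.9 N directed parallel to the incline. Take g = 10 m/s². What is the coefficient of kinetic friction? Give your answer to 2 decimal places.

At constant speed ΣF = 0 along the incline. The applied 33.9 N acts up the slope; the weight component mg sin 22° = 17.232 N and kinetic friction μN both act down the slope.
So 33.9 = 17.232 + μ × 42.650, giving μ = (33.9 − 17.232) / 42.650 = 0.3908.

0.39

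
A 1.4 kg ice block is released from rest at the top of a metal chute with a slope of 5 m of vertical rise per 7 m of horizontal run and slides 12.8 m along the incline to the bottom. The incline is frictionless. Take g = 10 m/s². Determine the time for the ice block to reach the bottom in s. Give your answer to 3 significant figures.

The weight component along the incline is mg sin 35.54° = 8.137 N and the normal force is N = mg cos 35.54° = 11.392 N.
With no friction, a = g sin 35.54° = 5.8124 m/s².
Starting from rest, L = ½at², so t = √(2L/a) = √(2 × 12.8 / 5.8124) = 2.0987 s.

2.10 s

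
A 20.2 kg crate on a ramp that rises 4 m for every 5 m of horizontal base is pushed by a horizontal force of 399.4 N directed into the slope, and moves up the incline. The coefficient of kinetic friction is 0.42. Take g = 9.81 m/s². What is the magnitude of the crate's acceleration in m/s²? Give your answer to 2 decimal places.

The horizontal push has components F cos 38.66° = 399.4 × 0.7809 = 311.891 N up the incline and F sin 38.66° = 399.4 × 0.6247 = 249.505 N pressing into the surface.
The normal force is therefore N = mg cos 38.66° + F sin 38.66° = 154.745 + 249.505 = 404.250 N, and kinetic friction down the slope is μN = 0.42 × 404.250 = 169.785 N.
Along the incline: F cos 38.66° − mg sin 38.66° − μN = ma, so 311.891 − 123.792 − 169.785 = 20.2 a, giving a = 0.9066 m/s².

0.91 m/s²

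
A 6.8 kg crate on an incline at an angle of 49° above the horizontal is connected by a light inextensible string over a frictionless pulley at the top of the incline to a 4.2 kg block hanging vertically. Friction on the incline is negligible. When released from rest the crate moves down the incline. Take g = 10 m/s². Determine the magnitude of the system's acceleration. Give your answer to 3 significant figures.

0.847 m/s²

For the crate on the incline: the weight component along the slope is m₁g sin 49° = 6.8 × 10 × 0.7547 = 51.320 N and the normal force is N = m₁g cos 49° = 44.612 N.
Newton's second law for the crate (down-slope positive): 51.320 − T = 6.8 a. For the hanging block (upward positive): T − 4.2 × 10 = 4.2 a.
Adding the two equations eliminates T: 9.320 = 11 a, so a = 0.8473 m/s².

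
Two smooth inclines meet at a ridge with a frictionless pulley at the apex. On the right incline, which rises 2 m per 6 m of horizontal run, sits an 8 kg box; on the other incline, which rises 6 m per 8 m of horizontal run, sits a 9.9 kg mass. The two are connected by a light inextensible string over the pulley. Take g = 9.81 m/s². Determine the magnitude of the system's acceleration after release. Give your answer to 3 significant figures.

1.87 m/s²

Resolve each weight along its own incline: the 8 kg mass has component 8 × 9.81 × sin 18.43° = 24.818 N down its slope, and the 9.9 kg mass has 9.9 × 9.81 × sin 36.87° = 58.271 N down its slope.
The 9.9 kg side's 58.271 N exceeds the other side's 24.818 N, so that mass slides down and the 8 kg mass slides up. Taking that direction as positive, Newton's second law for the whole system gives 58.271 − 24.818 = (8 + 9.9) a, so a = 33.453 / 17.9 = 1.8689 m/s².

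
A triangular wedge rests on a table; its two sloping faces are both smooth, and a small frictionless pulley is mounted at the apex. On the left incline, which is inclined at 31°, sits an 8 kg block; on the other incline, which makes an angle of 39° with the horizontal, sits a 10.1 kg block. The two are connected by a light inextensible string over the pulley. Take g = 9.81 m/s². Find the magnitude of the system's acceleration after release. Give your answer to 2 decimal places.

1.21 m/s²

Resolve each weight along its own incline: the 8 kg mass has component 8 × 9.81 × sin 31° = 40.420 N down its slope, and the 10.1 kg mass has 10.1 × 9.81 × sin 39° = 62.354 N down its slope.
The 10.1 kg side's 62.354 N exceeds the other side's 40.420 N, so that mass slides down and the 8 kg mass slides up. Taking that direction as positive, Newton's second law for the whole system gives 62.354 − 40.420 = (8 + 10.1) a, so a = 21.934 / 18.1 = 1.2118 m/s².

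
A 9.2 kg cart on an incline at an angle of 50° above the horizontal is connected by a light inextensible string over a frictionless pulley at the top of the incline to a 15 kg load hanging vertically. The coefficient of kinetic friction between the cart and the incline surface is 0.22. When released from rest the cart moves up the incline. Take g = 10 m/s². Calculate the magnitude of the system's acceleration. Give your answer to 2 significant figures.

2.7 m/s²

For the cart on the incline: the weight component along the slope is m₁g sin 50° = 9.2 × 10 × 0.7660 = 70.472 N and the normal force is N = m₁g cos 50° = 59.136 N.
Kinetic friction opposes the cart's motion up the incline: f = μN = 0.22 × 59.136 = 13.010 N acting down the slope.
Newton's second law for the cart (up-slope positive): T − 70.472 − 13.010 = 9.2 a. For the hanging load (downward positive): 15 × 10 − T = 15 a.
Adding the two equations eliminates T: 66.518 = 24.2 a, so a = 2.7487 m/s².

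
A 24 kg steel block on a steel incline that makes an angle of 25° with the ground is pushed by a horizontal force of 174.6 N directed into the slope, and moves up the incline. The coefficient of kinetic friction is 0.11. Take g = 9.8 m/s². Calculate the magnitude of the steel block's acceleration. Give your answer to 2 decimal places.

1.14 m/s²

The horizontal push has components F cos 25° = 174.6 × 0.9063 = 158.240 N up the incline and F sin 25° = 174.6 × 0.4226 = 73.786 N pressing into the surface.
The normal force is therefore N = mg cos 25° + F sin 25° = 213.162 + 73.786 = 286.948 N, and kinetic friction down the slope is μN = 0.11 × 286.948 = 31.564 N.
Along the incline: F cos 25° − mg sin 25° − μN = ma, so 158.240 − 99.396 − 31.564 = 24 a, giving a = 1.1367 m/s².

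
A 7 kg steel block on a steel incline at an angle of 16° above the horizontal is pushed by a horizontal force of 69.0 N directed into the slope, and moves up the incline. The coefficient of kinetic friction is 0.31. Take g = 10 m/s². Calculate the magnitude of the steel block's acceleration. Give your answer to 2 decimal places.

The horizontal push has components F cos 16° = 69.0 × 0.9613 = 66.330 N up the incline and F sin 16° = 69.0 × 0.2756 = 19.016 N pressing into the surface.
The normal force is therefore N = mg cos 16° + F sin 16° = 67.291 + 19.016 = 86.307 N, and kinetic friction down the slope is μN = 0.31 × 86.307 = 26.755 N.
Along the incline: F cos 16° − mg sin 16° − μN = ma, so 66.330 − 19.292 − 26.755 = 7 a, giving a = 2.8976 m/s².

2.90 m/s²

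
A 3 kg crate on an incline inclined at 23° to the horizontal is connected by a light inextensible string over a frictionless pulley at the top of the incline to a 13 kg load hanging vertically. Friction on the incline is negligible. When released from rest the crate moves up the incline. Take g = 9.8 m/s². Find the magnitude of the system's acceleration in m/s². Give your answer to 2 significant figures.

7.2 m/s²

For the crate on the incline: the weight component along the slope is m₁g sin 23° = 3 × 9.8 × 0.3907 = 11.487 N and the normal force is N = m₁g cos 23° = 27.063 N.
Newton's second law for the crate (up-slope positive): T − 11.487 = 3 a. For the hanging load (downward positive): 13 × 9.8 − T = 13 a.
Adding the two equations eliminates T: 115.913 = 16 a, so a = 7.2446 m/s².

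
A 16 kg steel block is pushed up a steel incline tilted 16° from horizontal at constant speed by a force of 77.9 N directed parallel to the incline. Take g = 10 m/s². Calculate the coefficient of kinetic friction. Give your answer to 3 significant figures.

0.220

At constant speed ΣF = 0 along the incline. The applied 77.9 N acts up the slope; the weight component mg sin 16° = 44.102 N and kinetic friction μN both act down the slope.
So 77.9 = 44.102 + μ × 153.802, giving μ = (77.9 − 44.102) / 153.802 = 0.2198.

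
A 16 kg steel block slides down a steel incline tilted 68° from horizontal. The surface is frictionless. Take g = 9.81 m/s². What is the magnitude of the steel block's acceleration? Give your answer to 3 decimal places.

9.096 m/s²

Resolving the weight along the incline: the component pulling the steel block down the slope is mg sin 68° = 16 × 9.81 × 0.9272 = 145.533 N, and the normal force is N = mg cos 68° = 16 × 9.81 × 0.3746 = 58.797 N.
With no friction the net force along the incline is 145.533 N, so a = g sin 68° = 145.533 / 16 = 9.0958 m/s².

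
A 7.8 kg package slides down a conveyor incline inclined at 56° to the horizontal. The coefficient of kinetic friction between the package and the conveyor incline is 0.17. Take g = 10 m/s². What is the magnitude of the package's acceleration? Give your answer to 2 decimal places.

7.34 m/s²

Resolving the weight along the incline: the component pulling the package down the slope is mg sin 56° = 7.8 × 10 × 0.8290 = 64.662 N, and the normal force is N = mg cos 56° = 7.8 × 10 × 0.5592 = 43.618 N.
Kinetic friction acts up the slope with magnitude f = μN = 0.17 × 43.618 = 7.415 N.
Net force along the incline is 64.662 − 7.415 = 57.247 N, so a = 57.247 / 7.8 = 7.3394 m/s².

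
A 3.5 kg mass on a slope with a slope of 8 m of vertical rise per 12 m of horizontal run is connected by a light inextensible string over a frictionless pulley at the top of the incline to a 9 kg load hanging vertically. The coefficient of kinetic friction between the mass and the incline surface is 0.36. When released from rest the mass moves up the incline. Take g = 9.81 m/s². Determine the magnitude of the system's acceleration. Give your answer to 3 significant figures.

4.72 m/s²

For the mass on the incline: the weight component along the slope is m₁g sin 33.69° = 3.5 × 9.81 × 0.5547 = 19.046 N and the normal force is N = m₁g cos 33.69° = 28.568 N.
Kinetic friction opposes the mass's motion up the incline: f = μN = 0.36 × 28.568 = 10.284 N acting down the slope.
Newton's second law for the mass (up-slope positive): T − 19.046 − 10.284 = 3.5 a. For the hanging load (downward positive): 9 × 9.81 − T = 9 a.
Adding the two equations eliminates T: 58.960 = 12.5 a, so a = 4.7168 m/s².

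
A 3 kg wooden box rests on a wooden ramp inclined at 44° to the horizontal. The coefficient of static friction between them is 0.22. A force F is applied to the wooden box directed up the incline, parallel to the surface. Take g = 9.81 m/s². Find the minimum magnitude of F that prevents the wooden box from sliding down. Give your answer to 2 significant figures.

16 N

The normal force is N = mg cos 44° = 21.170 N. With F at its minimum the wooden box is on the verge of sliding down, so static friction is at its maximum μ_s N = 0.22 × 21.170 = 4.657 N and acts up the slope.
Equilibrium along the incline: F + μ_s N = mg sin 44°, so F = 20.444 − 4.657 = 15.787 N.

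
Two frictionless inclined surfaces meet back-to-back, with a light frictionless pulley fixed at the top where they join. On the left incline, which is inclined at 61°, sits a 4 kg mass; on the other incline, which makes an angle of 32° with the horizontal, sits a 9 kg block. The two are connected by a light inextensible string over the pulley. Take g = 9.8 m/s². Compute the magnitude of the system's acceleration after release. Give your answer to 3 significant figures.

Resolve each weight along its own incline: the 4 kg mass has component 4 × 9.8 × sin 61° = 34.285 N down its slope, and the 9 kg mass has 9 × 9.8 × sin 32° = 46.739 N down its slope.
The 9 kg side's 46.739 N exceeds the other side's 34.285 N, so that mass slides down and the 4 kg mass slides up. Taking that direction as positive, Newton's second law for the whole system gives 46.739 − 34.285 = (4 + 9) a, so a = 12.454 / 13 = 0.9580 m/s².

0.958 m/s²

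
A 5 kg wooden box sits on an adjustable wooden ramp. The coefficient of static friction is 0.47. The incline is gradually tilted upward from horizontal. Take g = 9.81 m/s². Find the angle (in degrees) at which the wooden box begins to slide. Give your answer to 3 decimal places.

25.174°

At the threshold of sliding, static friction is at its maximum μ_s N and exactly balances the weight component along the incline: mg sin θ = μ_s mg cos θ.
Hence tan θ = μ_s = 0.47, so θ = arctan(0.47) = 25.1735°.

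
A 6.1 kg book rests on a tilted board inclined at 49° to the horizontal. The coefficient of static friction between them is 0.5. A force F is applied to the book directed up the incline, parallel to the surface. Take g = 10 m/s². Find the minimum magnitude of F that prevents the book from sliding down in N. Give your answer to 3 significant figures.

26.0 N

The normal force is N = mg cos 49° = 40.020 N. With F at its minimum the book is on the verge of sliding down, so static friction is at its maximum μ_s N = 0.5 × 40.020 = 20.010 N and acts up the slope.
Equilibrium along the incline: F + μ_s N = mg sin 49°, so F = 46.037 − 20.010 = 26.027 N.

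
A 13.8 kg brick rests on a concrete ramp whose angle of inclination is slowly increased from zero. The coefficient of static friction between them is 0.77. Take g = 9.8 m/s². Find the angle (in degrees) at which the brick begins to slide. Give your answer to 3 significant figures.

At the threshold of sliding, static friction is at its maximum μ_s N and exactly balances the weight component along the incline: mg sin θ = μ_s mg cos θ.
Hence tan θ = μ_s = 0.77, so θ = arctan(0.77) = 37.5963°.

37.6°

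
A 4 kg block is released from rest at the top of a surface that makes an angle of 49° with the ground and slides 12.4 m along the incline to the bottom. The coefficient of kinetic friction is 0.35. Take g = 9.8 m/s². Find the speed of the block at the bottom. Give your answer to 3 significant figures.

11.3 m/s

The weight component along the incline is mg sin 49° = 29.585 N and the normal force is N = mg cos 49° = 25.718 N.
Friction up the slope is f = μN = 0.35 × 25.718 = 9.001 N, so the net downslope force is 29.585 − 9.001 = 20.584 N and a = 20.584 / 4 = 5.1460 m/s².
Starting from rest over a distance of 12.4 m, v² = 2aL = 2 × 5.1460 × 12.4 = 127.6208, so v = 11.2969 m/s.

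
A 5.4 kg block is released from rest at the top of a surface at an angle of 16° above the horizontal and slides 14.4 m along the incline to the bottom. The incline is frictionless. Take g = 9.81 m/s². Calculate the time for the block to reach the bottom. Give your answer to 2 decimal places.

The weight component along the incline is mg sin 16° = 14.602 N and the normal force is N = mg cos 16° = 50.922 N.
With no friction, a = g sin 16° = 2.7040 m/s².
Starting from rest, L = ½at², so t = √(2L/a) = √(2 × 14.4 / 2.7040) = 3.2636 s.

3.26 s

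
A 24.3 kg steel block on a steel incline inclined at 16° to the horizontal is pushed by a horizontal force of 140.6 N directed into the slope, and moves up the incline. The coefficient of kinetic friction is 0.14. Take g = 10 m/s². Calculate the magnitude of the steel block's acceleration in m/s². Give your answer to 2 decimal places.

The horizontal push has components F cos 16° = 140.6 × 0.9613 = 135.159 N up the incline and F sin 16° = 140.6 × 0.2756 = 38.749 N pressing into the surface.
The normal force is therefore N = mg cos 16° + F sin 16° = 233.596 + 38.749 = 272.345 N, and kinetic friction down the slope is μN = 0.14 × 272.345 = 38.128 N.
Along the incline: F cos 16° − mg sin 16° − μN = ma, so 135.159 − 66.971 − 38.128 = 24.3 a, giving a = 1.2370 m/s².

1.24 m/s²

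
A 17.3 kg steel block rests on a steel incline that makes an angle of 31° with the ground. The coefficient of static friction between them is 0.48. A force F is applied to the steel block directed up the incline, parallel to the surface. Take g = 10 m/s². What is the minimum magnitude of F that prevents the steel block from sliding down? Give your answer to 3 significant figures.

17.9 N

The normal force is N = mg cos 31° = 148.290 N. With F at its minimum the steel block is on the verge of sliding down, so static friction is at its maximum μ_s N = 0.48 × 148.290 = 71.179 N and acts up the slope.
Equilibrium along the incline: F + μ_s N = mg sin 31°, so F = 89.102 − 71.179 = 17.923 N.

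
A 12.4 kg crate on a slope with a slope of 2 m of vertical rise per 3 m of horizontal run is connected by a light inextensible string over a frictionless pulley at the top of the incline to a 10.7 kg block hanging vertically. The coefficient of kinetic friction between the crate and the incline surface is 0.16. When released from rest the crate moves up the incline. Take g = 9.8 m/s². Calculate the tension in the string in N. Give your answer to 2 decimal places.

For the crate on the incline: the weight component along the slope is m₁g sin 33.69° = 12.4 × 9.8 × 0.5547 = 67.407 N and the normal force is N = m₁g cos 33.69° = 101.111 N.
Kinetic friction opposes the crate's motion up the incline: f = μN = 0.16 × 101.111 = 16.178 N acting down the slope.
Newton's second law for the crate (up-slope positive): T − 67.407 − 16.178 = 12.4 a. For the hanging block (downward positive): 10.7 × 9.8 − T = 10.7 a.
Adding the two equations eliminates T: 21.275 = 23.1 a, so a = 0.9210 m/s².
Then from the hanging block's equation, T = 10.7 × (9.8 − 0.9210) = 95.005 N.

95.01 N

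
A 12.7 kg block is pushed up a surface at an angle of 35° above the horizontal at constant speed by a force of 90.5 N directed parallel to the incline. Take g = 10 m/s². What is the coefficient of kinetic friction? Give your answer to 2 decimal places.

0.17

At constant speed ΣF = 0 along the incline. The applied 90.5 N acts up the slope; the weight component mg sin 35° = 72.844 N and kinetic friction μN both act down the slope.
So 90.5 = 72.844 + μ × 104.032, giving μ = (90.5 − 72.844) / 104.032 = 0.1697.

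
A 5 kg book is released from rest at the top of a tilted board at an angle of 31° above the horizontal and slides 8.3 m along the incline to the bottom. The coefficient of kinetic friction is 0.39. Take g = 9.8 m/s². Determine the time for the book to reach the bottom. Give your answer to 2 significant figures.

The weight component along the incline is mg sin 31° = 25.237 N and the normal force is N = mg cos 31° = 42.001 N.
Friction up the slope is f = μN = 0.39 × 42.001 = 16.380 N, so the net downslope force is 25.237 − 16.380 = 8.857 N and a = 8.857 / 5 = 1.7714 m/s².
Starting from rest, L = ½at², so t = √(2L/a) = √(2 × 8.3 / 1.7714) = 3.0612 s.

3.1 s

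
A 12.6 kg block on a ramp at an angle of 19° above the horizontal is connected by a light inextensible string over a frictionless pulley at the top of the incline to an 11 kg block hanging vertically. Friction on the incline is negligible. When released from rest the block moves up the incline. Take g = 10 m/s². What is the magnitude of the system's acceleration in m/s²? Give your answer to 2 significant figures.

2.9 m/s²

For the block on the incline: the weight component along the slope is m₁g sin 19° = 12.6 × 10 × 0.3256 = 41.026 N and the normal force is N = m₁g cos 19° = 119.135 N.
Newton's second law for the block (up-slope positive): T − 41.026 = 12.6 a. For the hanging block (downward positive): 11 × 10 − T = 11 a.
Adding the two equations eliminates T: 68.974 = 23.6 a, so a = 2.9226 m/s².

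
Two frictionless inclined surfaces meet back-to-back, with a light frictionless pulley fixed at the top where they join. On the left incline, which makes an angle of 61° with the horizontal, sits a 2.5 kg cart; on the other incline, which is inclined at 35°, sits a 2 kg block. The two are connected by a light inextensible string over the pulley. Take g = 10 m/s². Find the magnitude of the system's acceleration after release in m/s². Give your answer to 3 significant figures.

Resolve each weight along its own incline: the 2.5 kg mass has component 2.5 × 10 × sin 61° = 21.865 N down its slope, and the 2 kg mass has 2 × 10 × sin 35° = 11.472 N down its slope.
The 2.5 kg side's 21.865 N exceeds the other side's 11.472 N, so that mass slides down and the 2 kg mass slides up. Taking that direction as positive, Newton's second law for the whole system gives 21.865 − 11.472 = (2.5 + 2) a, so a = 10.393 / 4.5 = 2.3096 m/s².

2.31 m/s²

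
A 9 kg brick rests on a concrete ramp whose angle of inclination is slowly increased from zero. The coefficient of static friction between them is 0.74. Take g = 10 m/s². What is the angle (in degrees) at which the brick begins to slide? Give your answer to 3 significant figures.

At the threshold of sliding, static friction is at its maximum μ_s N and exactly balances the weight component along the incline: mg sin θ = μ_s mg cos θ.
Hence tan θ = μ_s = 0.74, so θ = arctan(0.74) = 36.5014°.

36.5°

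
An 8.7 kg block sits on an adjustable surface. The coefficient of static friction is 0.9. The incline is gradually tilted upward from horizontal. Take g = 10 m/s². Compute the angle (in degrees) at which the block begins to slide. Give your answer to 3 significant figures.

At the threshold of sliding, static friction is at its maximum μ_s N and exactly balances the weight component along the incline: mg sin θ = μ_s mg cos θ.
Hence tan θ = μ_s = 0.9, so θ = arctan(0.9) = 41.9872°.

42.0°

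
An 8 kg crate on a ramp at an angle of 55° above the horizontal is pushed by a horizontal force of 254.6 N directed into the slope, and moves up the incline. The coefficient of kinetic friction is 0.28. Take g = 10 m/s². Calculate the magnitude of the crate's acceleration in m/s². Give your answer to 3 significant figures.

The horizontal push has components F cos 55° = 254.6 × 0.5736 = 146.039 N up the incline and F sin 55° = 254.6 × 0.8192 = 208.568 N pressing into the surface.
The normal force is therefore N = mg cos 55° + F sin 55° = 45.888 + 208.568 = 254.456 N, and kinetic friction down the slope is μN = 0.28 × 254.456 = 71.248 N.
Along the incline: F cos 55° − mg sin 55° − μN = ma, so 146.039 − 65.536 − 71.248 = 8 a, giving a = 1.1569 m/s².

1.16 m/s²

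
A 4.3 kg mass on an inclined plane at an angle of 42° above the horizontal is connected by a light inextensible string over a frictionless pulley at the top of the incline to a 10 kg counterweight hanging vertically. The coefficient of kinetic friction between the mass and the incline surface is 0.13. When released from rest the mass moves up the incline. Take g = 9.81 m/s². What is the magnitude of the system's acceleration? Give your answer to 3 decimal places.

4.601 m/s²

For the mass on the incline: the weight component along the slope is m₁g sin 42° = 4.3 × 9.81 × 0.6691 = 28.225 N and the normal force is N = m₁g cos 42° = 31.348 N.
Kinetic friction opposes the mass's motion up the incline: f = μN = 0.13 × 31.348 = 4.075 N acting down the slope.
Newton's second law for the mass (up-slope positive): T − 28.225 − 4.075 = 4.3 a. For the hanging counterweight (downward positive): 10 × 9.81 − T = 10 a.
Adding the two equations eliminates T: 65.800 = 14.3 a, so a = 4.6014 m/s².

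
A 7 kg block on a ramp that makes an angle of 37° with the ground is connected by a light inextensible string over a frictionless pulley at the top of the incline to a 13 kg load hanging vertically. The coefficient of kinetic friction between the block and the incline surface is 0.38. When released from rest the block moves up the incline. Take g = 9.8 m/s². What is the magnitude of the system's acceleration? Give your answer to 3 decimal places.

3.265 m/s²

For the block on the incline: the weight component along the slope is m₁g sin 37° = 7 × 9.8 × 0.6018 = 41.283 N and the normal force is N = m₁g cos 37° = 54.786 N.
Kinetic friction opposes the block's motion up the incline: f = μN = 0.38 × 54.786 = 20.819 N acting down the slope.
Newton's second law for the block (up-slope positive): T − 41.283 − 20.819 = 7 a. For the hanging load (downward positive): 13 × 9.8 − T = 13 a.
Adding the two equations eliminates T: 65.298 = 20 a, so a = 3.2649 m/s².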